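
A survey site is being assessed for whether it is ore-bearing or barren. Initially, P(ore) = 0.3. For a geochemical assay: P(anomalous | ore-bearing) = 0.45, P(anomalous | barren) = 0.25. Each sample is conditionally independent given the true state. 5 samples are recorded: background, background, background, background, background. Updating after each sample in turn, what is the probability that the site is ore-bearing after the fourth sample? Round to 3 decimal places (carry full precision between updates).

After 'background': P(ore) = 0.55·0.3000 / (0.55·0.3000 + 0.75·0.7000) ≈ 0.2391
After 'background': P(ore) = 0.55·0.2391 / (0.55·0.2391 + 0.75·0.7609) ≈ 0.1873
After 'background': P(ore) = 0.55·0.1873 / (0.55·0.1873 + 0.75·0.8127) ≈ 0.1446
After 'background': P(ore) = 0.55·0.1446 / (0.55·0.1446 + 0.75·0.8554) ≈ 0.1103

0.110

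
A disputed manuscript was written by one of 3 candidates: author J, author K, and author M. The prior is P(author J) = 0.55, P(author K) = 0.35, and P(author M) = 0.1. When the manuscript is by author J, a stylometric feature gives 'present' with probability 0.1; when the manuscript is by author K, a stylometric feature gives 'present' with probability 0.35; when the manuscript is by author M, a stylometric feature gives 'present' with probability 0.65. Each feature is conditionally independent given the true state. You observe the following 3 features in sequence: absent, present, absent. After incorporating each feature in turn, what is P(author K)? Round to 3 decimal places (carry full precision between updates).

0.496

Apply Bayes' rule sequentially, carrying P(author K) forward.
After 'absent': normaliser = 0.9·0.5500 + 0.65·0.3500 + 0.35·0.1000; P(author J) ≈ 0.6535, P(author K) ≈ 0.3003, P(author M) ≈ 0.0462
After 'present': normaliser = 0.1·0.6535 + 0.35·0.3003 + 0.65·0.0462; P(author J) ≈ 0.3259, P(author K) ≈ 0.5243, P(author M) ≈ 0.1498
After 'absent': normaliser = 0.9·0.3259 + 0.65·0.5243 + 0.35·0.1498; P(author J) ≈ 0.4273, P(author K) ≈ 0.4964, P(author M) ≈ 0.0764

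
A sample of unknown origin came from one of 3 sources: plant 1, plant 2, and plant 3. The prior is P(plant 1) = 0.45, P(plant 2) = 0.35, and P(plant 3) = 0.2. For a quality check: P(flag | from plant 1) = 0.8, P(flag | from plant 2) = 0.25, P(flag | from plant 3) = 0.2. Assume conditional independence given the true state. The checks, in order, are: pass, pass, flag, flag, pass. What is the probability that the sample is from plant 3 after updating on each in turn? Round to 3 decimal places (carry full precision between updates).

0.262

After 'pass': normaliser = 0.2·0.4500 + 0.75·0.3500 + 0.8·0.2000; P(plant 1) ≈ 0.1756, P(plant 2) ≈ 0.5122, P(plant 3) ≈ 0.3122
After 'pass': normaliser = 0.2·0.1756 + 0.75·0.5122 + 0.8·0.3122; P(plant 1) ≈ 0.0525, P(plant 2) ≈ 0.5742, P(plant 3) ≈ 0.3733
After 'flag': normaliser = 0.8·0.0525 + 0.25·0.5742 + 0.2·0.3733; P(plant 1) ≈ 0.1614, P(plant 2) ≈ 0.5517, P(plant 3) ≈ 0.2869
After 'flag': normaliser = 0.8·0.1614 + 0.25·0.5517 + 0.2·0.2869; P(plant 1) ≈ 0.3980, P(plant 2) ≈ 0.4251, P(plant 3) ≈ 0.1769
After 'pass': normaliser = 0.2·0.3980 + 0.75·0.4251 + 0.8·0.1769; P(plant 1) ≈ 0.1474, P(plant 2) ≈ 0.5905, P(plant 3) ≈ 0.2621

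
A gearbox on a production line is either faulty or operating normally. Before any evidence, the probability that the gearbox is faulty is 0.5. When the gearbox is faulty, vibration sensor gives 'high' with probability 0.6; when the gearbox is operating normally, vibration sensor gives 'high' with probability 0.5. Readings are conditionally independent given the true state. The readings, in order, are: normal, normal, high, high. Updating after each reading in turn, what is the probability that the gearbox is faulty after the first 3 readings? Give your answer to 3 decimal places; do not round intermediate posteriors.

0.434

After 'normal': P(faulty) = 0.4·0.5000 / (0.4·0.5000 + 0.5·0.5000) ≈ 0.4444
After 'normal': P(faulty) = 0.4·0.4444 / (0.4·0.4444 + 0.5·0.5556) ≈ 0.3902
After 'high': P(faulty) = 0.6·0.3902 / (0.6·0.3902 + 0.5·0.6098) ≈ 0.4344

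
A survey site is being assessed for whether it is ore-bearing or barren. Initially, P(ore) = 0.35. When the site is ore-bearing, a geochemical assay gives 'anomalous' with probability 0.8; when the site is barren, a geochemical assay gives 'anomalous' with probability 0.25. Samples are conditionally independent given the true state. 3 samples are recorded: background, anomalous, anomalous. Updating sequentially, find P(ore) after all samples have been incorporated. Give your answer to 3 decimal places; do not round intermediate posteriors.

After 'background': P(ore) = 0.2·0.3500 / (0.2·0.3500 + 0.75·0.6500) ≈ 0.1256
After 'anomalous': P(ore) = 0.8·0.1256 / (0.8·0.1256 + 0.25·0.8744) ≈ 0.3148
After 'anomalous': P(ore) = 0.8·0.3148 / (0.8·0.3148 + 0.25·0.6852) ≈ 0.5952

0.595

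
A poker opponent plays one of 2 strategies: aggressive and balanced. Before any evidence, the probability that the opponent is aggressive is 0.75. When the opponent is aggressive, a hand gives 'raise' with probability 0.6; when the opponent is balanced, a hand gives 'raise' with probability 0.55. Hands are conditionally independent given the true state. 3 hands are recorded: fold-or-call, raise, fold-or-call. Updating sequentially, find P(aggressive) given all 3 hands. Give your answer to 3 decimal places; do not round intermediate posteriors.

0.721

Apply Bayes' rule sequentially, carrying P(aggressive) forward.
After 'fold-or-call': P(aggressive) = 0.4·0.7500 / (0.4·0.7500 + 0.45·0.2500) ≈ 0.7273
After 'raise': P(aggressive) = 0.6·0.7273 / (0.6·0.7273 + 0.55·0.2727) ≈ 0.7442
After 'fold-or-call': P(aggressive) = 0.4·0.7442 / (0.4·0.7442 + 0.45·0.2558) ≈ 0.7211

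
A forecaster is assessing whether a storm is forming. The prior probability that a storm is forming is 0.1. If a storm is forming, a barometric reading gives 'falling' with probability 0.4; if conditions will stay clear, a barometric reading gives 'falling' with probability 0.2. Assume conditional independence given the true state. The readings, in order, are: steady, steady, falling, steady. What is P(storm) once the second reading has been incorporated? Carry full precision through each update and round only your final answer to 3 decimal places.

After 'steady': P(storm) = 0.6·0.1000 / (0.6·0.1000 + 0.8·0.9000) ≈ 0.0769
After 'steady': P(storm) = 0.6·0.0769 / (0.6·0.0769 + 0.8·0.9231) ≈ 0.0588

0.059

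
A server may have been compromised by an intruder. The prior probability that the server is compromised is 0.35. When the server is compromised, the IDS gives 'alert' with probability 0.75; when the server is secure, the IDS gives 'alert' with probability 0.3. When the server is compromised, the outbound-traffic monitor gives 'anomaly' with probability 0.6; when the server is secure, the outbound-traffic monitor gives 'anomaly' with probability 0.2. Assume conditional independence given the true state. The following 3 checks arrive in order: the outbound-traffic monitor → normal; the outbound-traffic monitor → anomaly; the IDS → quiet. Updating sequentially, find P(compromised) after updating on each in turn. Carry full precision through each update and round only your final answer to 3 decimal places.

0.224

Apply Bayes' rule sequentially, carrying P(compromised) forward.
After the outbound-traffic monitor='normal': P(compromised) = 0.4·0.3500 / (0.4·0.3500 + 0.8·0.6500) ≈ 0.2121
After the outbound-traffic monitor='anomaly': P(compromised) = 0.6·0.2121 / (0.6·0.2121 + 0.2·0.7879) ≈ 0.4468
After the IDS='quiet': P(compromised) = 0.25·0.4468 / (0.25·0.4468 + 0.7·0.5532) ≈ 0.2239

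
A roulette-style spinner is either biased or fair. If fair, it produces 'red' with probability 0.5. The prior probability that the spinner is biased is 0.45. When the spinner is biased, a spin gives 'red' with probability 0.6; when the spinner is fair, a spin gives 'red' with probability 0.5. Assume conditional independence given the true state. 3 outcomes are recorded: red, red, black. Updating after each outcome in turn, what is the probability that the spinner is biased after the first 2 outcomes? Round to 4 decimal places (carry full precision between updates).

0.5409

After 'red': P(biased) = 0.6·0.4500 / (0.6·0.4500 + 0.5·0.5500) ≈ 0.4954
After 'red': P(biased) = 0.6·0.4954 / (0.6·0.4954 + 0.5·0.5046) ≈ 0.5409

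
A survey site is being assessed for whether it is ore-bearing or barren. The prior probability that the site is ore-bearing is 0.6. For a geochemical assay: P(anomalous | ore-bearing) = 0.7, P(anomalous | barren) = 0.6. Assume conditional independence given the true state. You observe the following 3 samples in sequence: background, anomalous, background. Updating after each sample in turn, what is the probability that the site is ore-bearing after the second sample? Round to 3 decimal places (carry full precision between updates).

Each posterior becomes the prior for the next update.
After 'background': P(ore) = 0.3·0.6000 / (0.3·0.6000 + 0.4·0.4000) ≈ 0.5294
After 'anomalous': P(ore) = 0.7·0.5294 / (0.7·0.5294 + 0.6·0.4706) ≈ 0.5676

0.568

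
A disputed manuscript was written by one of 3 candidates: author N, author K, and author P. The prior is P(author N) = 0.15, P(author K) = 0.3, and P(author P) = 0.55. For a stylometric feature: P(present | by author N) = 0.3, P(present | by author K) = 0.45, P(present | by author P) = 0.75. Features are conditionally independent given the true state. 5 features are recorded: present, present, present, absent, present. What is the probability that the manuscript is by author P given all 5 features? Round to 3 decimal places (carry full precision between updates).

After 'present': normaliser = 0.3·0.1500 + 0.45·0.3000 + 0.75·0.5500; P(author N) ≈ 0.0759, P(author K) ≈ 0.2278, P(author P) ≈ 0.6962
After 'present': normaliser = 0.3·0.0759 + 0.45·0.2278 + 0.75·0.6962; P(author N) ≈ 0.0352, P(author K) ≈ 0.1584, P(author P) ≈ 0.8065
After 'present': normaliser = 0.3·0.0352 + 0.45·0.1584 + 0.75·0.8065; P(author N) ≈ 0.0154, P(author K) ≈ 0.1038, P(author P) ≈ 0.8808
After 'absent': normaliser = 0.7·0.0154 + 0.55·0.1038 + 0.25·0.8808; P(author N) ≈ 0.0374, P(author K) ≈ 0.1982, P(author P) ≈ 0.7645
After 'present': normaliser = 0.3·0.0374 + 0.45·0.1982 + 0.75·0.7645; P(author N) ≈ 0.0166, P(author K) ≈ 0.1323, P(author P) ≈ 0.8510

0.851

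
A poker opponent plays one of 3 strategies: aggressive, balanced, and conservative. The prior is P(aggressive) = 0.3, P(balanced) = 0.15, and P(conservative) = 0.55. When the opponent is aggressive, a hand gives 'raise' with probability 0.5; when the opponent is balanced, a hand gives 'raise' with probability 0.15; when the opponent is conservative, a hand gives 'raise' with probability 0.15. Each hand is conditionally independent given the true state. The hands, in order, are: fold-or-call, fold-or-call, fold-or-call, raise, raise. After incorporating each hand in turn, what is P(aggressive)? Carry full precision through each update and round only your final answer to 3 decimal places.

Each posterior becomes the prior for the next update.
After 'fold-or-call': normaliser = 0.5·0.3000 + 0.85·0.1500 + 0.85·0.5500; P(aggressive) ≈ 0.2013, P(balanced) ≈ 0.1711, P(conservative) ≈ 0.6275
After 'fold-or-call': normaliser = 0.5·0.2013 + 0.85·0.1711 + 0.85·0.6275; P(aggressive) ≈ 0.1291, P(balanced) ≈ 0.1866, P(conservative) ≈ 0.6842
After 'fold-or-call': normaliser = 0.5·0.1291 + 0.85·0.1866 + 0.85·0.6842; P(aggressive) ≈ 0.0802, P(balanced) ≈ 0.1971, P(conservative) ≈ 0.7227
After 'raise': normaliser = 0.5·0.0802 + 0.15·0.1971 + 0.15·0.7227; P(aggressive) ≈ 0.2253, P(balanced) ≈ 0.1660, P(conservative) ≈ 0.6087
After 'raise': normaliser = 0.5·0.2253 + 0.15·0.1660 + 0.15·0.6087; P(aggressive) ≈ 0.4922, P(balanced) ≈ 0.1088, P(conservative) ≈ 0.3990

0.492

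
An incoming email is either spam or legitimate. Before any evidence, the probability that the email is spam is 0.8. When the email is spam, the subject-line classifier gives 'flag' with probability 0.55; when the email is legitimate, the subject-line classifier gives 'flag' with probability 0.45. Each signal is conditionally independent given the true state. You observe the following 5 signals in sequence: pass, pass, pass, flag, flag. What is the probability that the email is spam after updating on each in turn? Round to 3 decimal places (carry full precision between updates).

After 'pass': P(spam) = 0.45·0.8000 / (0.45·0.8000 + 0.55·0.2000) ≈ 0.7660
After 'pass': P(spam) = 0.45·0.7660 / (0.45·0.7660 + 0.55·0.2340) ≈ 0.7281
After 'pass': P(spam) = 0.45·0.7281 / (0.45·0.7281 + 0.55·0.2719) ≈ 0.6866
After 'flag': P(spam) = 0.55·0.6866 / (0.55·0.6866 + 0.45·0.3134) ≈ 0.7281
After 'flag': P(spam) = 0.55·0.7281 / (0.55·0.7281 + 0.45·0.2719) ≈ 0.7660

0.766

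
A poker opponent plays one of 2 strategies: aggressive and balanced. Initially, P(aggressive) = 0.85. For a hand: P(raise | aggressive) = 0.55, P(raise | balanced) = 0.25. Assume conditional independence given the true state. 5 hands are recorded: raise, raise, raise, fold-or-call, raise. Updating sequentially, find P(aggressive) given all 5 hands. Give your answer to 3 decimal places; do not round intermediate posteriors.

Each posterior becomes the prior for the next update.
After 'raise': P(aggressive) = 0.55·0.8500 / (0.55·0.8500 + 0.25·0.1500) ≈ 0.9257
After 'raise': P(aggressive) = 0.55·0.9257 / (0.55·0.9257 + 0.25·0.0743) ≈ 0.9648
After 'raise': P(aggressive) = 0.55·0.9648 / (0.55·0.9648 + 0.25·0.0352) ≈ 0.9837
After 'fold-or-call': P(aggressive) = 0.45·0.9837 / (0.45·0.9837 + 0.75·0.0163) ≈ 0.9731
After 'raise': P(aggressive) = 0.55·0.9731 / (0.55·0.9731 + 0.25·0.0269) ≈ 0.9876

0.988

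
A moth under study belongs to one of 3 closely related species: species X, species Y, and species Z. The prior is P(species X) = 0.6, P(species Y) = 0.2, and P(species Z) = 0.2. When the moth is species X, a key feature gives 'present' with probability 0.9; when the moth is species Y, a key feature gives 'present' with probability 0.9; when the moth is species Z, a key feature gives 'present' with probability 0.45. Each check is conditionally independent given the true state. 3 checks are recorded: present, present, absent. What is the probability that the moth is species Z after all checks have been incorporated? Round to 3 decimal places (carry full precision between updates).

Apply Bayes' rule sequentially, carrying P(species Z) forward.
After 'present': normaliser = 0.9·0.6000 + 0.9·0.2000 + 0.45·0.2000; P(species X) ≈ 0.6667, P(species Y) ≈ 0.2222, P(species Z) ≈ 0.1111
After 'present': normaliser = 0.9·0.6667 + 0.9·0.2222 + 0.45·0.1111; P(species X) ≈ 0.7059, P(species Y) ≈ 0.2353, P(species Z) ≈ 0.0588
After 'absent': normaliser = 0.1·0.7059 + 0.1·0.2353 + 0.55·0.0588; P(species X) ≈ 0.5581, P(species Y) ≈ 0.1860, P(species Z) ≈ 0.2558

0.256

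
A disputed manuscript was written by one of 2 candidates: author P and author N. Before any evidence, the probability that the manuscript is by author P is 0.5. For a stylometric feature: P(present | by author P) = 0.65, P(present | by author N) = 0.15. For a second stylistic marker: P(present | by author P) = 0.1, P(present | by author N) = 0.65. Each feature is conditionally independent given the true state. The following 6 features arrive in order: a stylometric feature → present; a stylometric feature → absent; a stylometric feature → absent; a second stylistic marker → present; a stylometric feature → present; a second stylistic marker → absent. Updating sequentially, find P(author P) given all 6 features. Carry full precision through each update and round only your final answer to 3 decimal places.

After a stylometric feature='present': P(author P) = 0.65·0.5000 / (0.65·0.5000 + 0.15·0.5000) ≈ 0.8125
After a stylometric feature='absent': P(author P) = 0.35·0.8125 / (0.35·0.8125 + 0.85·0.1875) ≈ 0.6408
After a stylometric feature='absent': P(author P) = 0.35·0.6408 / (0.35·0.6408 + 0.85·0.3592) ≈ 0.4235
After a second stylistic marker='present': P(author P) = 0.1·0.4235 / (0.1·0.4235 + 0.65·0.5765) ≈ 0.1016
After a stylometric feature='present': P(author P) = 0.65·0.1016 / (0.65·0.1016 + 0.15·0.8984) ≈ 0.3288
After a second stylistic marker='absent': P(author P) = 0.9·0.3288 / (0.9·0.3288 + 0.35·0.6712) ≈ 0.5574

0.557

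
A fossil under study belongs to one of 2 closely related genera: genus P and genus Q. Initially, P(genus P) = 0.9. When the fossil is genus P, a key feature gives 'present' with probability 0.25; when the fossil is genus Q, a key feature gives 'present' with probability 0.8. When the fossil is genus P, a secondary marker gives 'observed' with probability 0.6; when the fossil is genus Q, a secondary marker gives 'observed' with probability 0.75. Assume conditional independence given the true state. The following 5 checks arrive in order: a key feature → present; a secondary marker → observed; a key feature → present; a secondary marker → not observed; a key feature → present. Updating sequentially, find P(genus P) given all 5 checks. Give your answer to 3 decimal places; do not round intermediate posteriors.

Apply Bayes' rule sequentially, carrying P(genus P) forward.
After a key feature='present': P(genus P) = 0.25·0.9000 / (0.25·0.9000 + 0.8·0.1000) ≈ 0.7377
After a secondary marker='observed': P(genus P) = 0.6·0.7377 / (0.6·0.7377 + 0.75·0.2623) ≈ 0.6923
After a key feature='present': P(genus P) = 0.25·0.6923 / (0.25·0.6923 + 0.8·0.3077) ≈ 0.4128
After a secondary marker='not observed': P(genus P) = 0.4·0.4128 / (0.4·0.4128 + 0.25·0.5872) ≈ 0.5294
After a key feature='present': P(genus P) = 0.25·0.5294 / (0.25·0.5294 + 0.8·0.4706) ≈ 0.2601

0.260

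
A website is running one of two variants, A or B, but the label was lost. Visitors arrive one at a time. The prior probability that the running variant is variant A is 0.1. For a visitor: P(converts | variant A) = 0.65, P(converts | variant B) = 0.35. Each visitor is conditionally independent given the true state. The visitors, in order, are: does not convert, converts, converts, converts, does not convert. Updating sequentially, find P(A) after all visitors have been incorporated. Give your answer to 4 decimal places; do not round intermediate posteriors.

After 'does not convert': P(A) = 0.35·0.1000 / (0.35·0.1000 + 0.65·0.9000) ≈ 0.0565
After 'converts': P(A) = 0.65·0.0565 / (0.65·0.0565 + 0.35·0.9435) ≈ 0.1000
After 'converts': P(A) = 0.65·0.1000 / (0.65·0.1000 + 0.35·0.9000) ≈ 0.1711
After 'converts': P(A) = 0.65·0.1711 / (0.65·0.1711 + 0.35·0.8289) ≈ 0.2770
After 'does not convert': P(A) = 0.35·0.2770 / (0.35·0.2770 + 0.65·0.7230) ≈ 0.1711

0.1711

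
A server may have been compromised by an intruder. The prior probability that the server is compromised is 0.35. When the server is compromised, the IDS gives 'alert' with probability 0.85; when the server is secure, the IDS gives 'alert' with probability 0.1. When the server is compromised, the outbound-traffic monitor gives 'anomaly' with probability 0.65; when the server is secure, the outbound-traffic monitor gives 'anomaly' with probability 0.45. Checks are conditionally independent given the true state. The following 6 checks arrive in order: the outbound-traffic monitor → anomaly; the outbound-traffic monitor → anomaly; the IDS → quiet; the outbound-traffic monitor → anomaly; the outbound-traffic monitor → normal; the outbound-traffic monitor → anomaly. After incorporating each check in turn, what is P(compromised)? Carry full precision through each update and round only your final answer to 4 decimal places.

0.1991

Apply Bayes' rule sequentially, carrying P(compromised) forward.
After the outbound-traffic monitor='anomaly': P(compromised) = 0.65·0.3500 / (0.65·0.3500 + 0.45·0.6500) ≈ 0.4375
After the outbound-traffic monitor='anomaly': P(compromised) = 0.65·0.4375 / (0.65·0.4375 + 0.45·0.5625) ≈ 0.5291
After the IDS='quiet': P(compromised) = 0.15·0.5291 / (0.15·0.5291 + 0.9·0.4709) ≈ 0.1577
After the outbound-traffic monitor='anomaly': P(compromised) = 0.65·0.1577 / (0.65·0.1577 + 0.45·0.8423) ≈ 0.2129
After the outbound-traffic monitor='normal': P(compromised) = 0.35·0.2129 / (0.35·0.2129 + 0.55·0.7871) ≈ 0.1468
After the outbound-traffic monitor='anomaly': P(compromised) = 0.65·0.1468 / (0.65·0.1468 + 0.45·0.8532) ≈ 0.1991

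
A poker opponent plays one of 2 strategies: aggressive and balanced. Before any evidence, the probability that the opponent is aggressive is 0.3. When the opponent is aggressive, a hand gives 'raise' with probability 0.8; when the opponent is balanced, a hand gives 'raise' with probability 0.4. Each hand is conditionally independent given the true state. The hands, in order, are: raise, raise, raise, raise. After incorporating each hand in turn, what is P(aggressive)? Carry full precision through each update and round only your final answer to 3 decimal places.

After 'raise': P(aggressive) = 0.8·0.3000 / (0.8·0.3000 + 0.4·0.7000) ≈ 0.4615
After 'raise': P(aggressive) = 0.8·0.4615 / (0.8·0.4615 + 0.4·0.5385) ≈ 0.6316
After 'raise': P(aggressive) = 0.8·0.6316 / (0.8·0.6316 + 0.4·0.3684) ≈ 0.7742
After 'raise': P(aggressive) = 0.8·0.7742 / (0.8·0.7742 + 0.4·0.2258) ≈ 0.8727

0.873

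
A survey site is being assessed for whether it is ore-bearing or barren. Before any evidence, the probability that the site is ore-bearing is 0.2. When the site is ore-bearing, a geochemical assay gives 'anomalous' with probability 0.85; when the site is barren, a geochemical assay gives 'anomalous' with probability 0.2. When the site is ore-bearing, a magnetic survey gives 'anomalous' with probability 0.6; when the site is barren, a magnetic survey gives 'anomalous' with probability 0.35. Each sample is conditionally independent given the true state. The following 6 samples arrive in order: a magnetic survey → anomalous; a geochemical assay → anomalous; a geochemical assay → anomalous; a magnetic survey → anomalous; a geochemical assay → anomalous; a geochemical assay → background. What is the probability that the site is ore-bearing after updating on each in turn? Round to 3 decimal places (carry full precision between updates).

Apply Bayes' rule sequentially, carrying P(ore) forward.
After a magnetic survey='anomalous': P(ore) = 0.6·0.2000 / (0.6·0.2000 + 0.35·0.8000) ≈ 0.3000
After a geochemical assay='anomalous': P(ore) = 0.85·0.3000 / (0.85·0.3000 + 0.2·0.7000) ≈ 0.6456
After a geochemical assay='anomalous': P(ore) = 0.85·0.6456 / (0.85·0.6456 + 0.2·0.3544) ≈ 0.8856
After a magnetic survey='anomalous': P(ore) = 0.6·0.8856 / (0.6·0.8856 + 0.35·0.1144) ≈ 0.9299
After a geochemical assay='anomalous': P(ore) = 0.85·0.9299 / (0.85·0.9299 + 0.2·0.0701) ≈ 0.9826
After a geochemical assay='background': P(ore) = 0.15·0.9826 / (0.15·0.9826 + 0.8·0.0174) ≈ 0.9136

0.914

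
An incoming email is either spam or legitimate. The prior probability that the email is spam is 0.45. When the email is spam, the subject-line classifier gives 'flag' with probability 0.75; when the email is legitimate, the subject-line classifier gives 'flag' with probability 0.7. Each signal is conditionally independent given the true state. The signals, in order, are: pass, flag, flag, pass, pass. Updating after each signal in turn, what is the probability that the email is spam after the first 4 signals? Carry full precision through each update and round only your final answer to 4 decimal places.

0.3948

Each posterior becomes the prior for the next update.
After 'pass': P(spam) = 0.25·0.4500 / (0.25·0.4500 + 0.3·0.5500) ≈ 0.4054
After 'flag': P(spam) = 0.75·0.4054 / (0.75·0.4054 + 0.7·0.5946) ≈ 0.4221
After 'flag': P(spam) = 0.75·0.4221 / (0.75·0.4221 + 0.7·0.5779) ≈ 0.4391
After 'pass': P(spam) = 0.25·0.4391 / (0.25·0.4391 + 0.3·0.5609) ≈ 0.3948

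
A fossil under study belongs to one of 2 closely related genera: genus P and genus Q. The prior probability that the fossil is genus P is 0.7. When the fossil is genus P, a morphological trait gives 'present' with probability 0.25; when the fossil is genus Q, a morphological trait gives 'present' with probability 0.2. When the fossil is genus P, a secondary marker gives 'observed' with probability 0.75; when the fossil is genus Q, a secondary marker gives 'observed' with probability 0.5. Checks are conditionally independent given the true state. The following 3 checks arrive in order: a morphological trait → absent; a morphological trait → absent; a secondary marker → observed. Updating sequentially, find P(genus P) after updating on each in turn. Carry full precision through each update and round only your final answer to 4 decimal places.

After a morphological trait='absent': P(genus P) = 0.75·0.7000 / (0.75·0.7000 + 0.8·0.3000) ≈ 0.6863
After a morphological trait='absent': P(genus P) = 0.75·0.6863 / (0.75·0.6863 + 0.8·0.3137) ≈ 0.6722
After a secondary marker='observed': P(genus P) = 0.75·0.6722 / (0.75·0.6722 + 0.5·0.3278) ≈ 0.7547

0.7547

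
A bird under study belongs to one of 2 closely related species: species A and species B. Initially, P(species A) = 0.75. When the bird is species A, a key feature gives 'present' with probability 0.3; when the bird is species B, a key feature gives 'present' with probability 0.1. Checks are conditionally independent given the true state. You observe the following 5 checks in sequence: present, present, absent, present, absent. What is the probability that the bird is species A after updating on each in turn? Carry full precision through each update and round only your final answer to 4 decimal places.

After 'present': P(species A) = 0.3·0.7500 / (0.3·0.7500 + 0.1·0.2500) ≈ 0.9000
After 'present': P(species A) = 0.3·0.9000 / (0.3·0.9000 + 0.1·0.1000) ≈ 0.9643
After 'absent': P(species A) = 0.7·0.9643 / (0.7·0.9643 + 0.9·0.0357) ≈ 0.9545
After 'present': P(species A) = 0.3·0.9545 / (0.3·0.9545 + 0.1·0.0455) ≈ 0.9844
After 'absent': P(species A) = 0.7·0.9844 / (0.7·0.9844 + 0.9·0.0156) ≈ 0.9800

0.9800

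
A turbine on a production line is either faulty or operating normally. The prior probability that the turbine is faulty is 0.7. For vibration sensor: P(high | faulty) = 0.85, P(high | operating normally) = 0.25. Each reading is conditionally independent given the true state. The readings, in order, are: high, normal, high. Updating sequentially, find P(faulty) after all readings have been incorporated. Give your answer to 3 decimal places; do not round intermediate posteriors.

0.844

After 'high': P(faulty) = 0.85·0.7000 / (0.85·0.7000 + 0.25·0.3000) ≈ 0.8881
After 'normal': P(faulty) = 0.15·0.8881 / (0.15·0.8881 + 0.75·0.1119) ≈ 0.6134
After 'high': P(faulty) = 0.85·0.6134 / (0.85·0.6134 + 0.25·0.3866) ≈ 0.8436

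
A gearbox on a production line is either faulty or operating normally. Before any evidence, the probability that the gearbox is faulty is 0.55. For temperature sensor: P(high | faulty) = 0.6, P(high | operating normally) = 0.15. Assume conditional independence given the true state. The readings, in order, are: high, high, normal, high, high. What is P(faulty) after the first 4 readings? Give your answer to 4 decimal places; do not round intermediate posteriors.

After 'high': P(faulty) = 0.6·0.5500 / (0.6·0.5500 + 0.15·0.4500) ≈ 0.8302
After 'high': P(faulty) = 0.6·0.8302 / (0.6·0.8302 + 0.15·0.1698) ≈ 0.9514
After 'normal': P(faulty) = 0.4·0.9514 / (0.4·0.9514 + 0.85·0.0486) ≈ 0.9020
After 'high': P(faulty) = 0.6·0.9020 / (0.6·0.9020 + 0.15·0.0980) ≈ 0.9736

0.9736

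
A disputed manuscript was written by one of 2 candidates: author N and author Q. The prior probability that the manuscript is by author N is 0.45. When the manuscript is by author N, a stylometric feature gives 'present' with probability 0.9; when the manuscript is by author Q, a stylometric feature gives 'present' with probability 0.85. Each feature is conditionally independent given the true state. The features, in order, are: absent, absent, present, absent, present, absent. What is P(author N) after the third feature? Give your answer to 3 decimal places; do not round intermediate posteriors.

0.278

Apply Bayes' rule sequentially, carrying P(author N) forward.
After 'absent': P(author N) = 0.1·0.4500 / (0.1·0.4500 + 0.15·0.5500) ≈ 0.3529
After 'absent': P(author N) = 0.1·0.3529 / (0.1·0.3529 + 0.15·0.6471) ≈ 0.2667
After 'present': P(author N) = 0.9·0.2667 / (0.9·0.2667 + 0.85·0.7333) ≈ 0.2780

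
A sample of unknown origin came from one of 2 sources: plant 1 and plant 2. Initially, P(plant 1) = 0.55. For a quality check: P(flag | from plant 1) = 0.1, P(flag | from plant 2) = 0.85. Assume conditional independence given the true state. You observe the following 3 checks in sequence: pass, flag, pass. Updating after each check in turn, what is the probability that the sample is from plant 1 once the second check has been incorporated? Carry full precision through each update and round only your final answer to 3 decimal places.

0.463

Each posterior becomes the prior for the next update.
After 'pass': P(plant 1) = 0.9·0.5500 / (0.9·0.5500 + 0.15·0.4500) ≈ 0.8800
After 'flag': P(plant 1) = 0.1·0.8800 / (0.1·0.8800 + 0.85·0.1200) ≈ 0.4632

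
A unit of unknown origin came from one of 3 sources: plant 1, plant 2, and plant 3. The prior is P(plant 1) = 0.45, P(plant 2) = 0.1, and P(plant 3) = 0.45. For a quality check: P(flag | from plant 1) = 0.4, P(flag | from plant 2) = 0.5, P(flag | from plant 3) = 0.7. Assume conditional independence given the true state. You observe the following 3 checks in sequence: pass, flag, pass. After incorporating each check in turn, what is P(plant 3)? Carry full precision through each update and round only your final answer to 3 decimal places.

0.268

After 'pass': normaliser = 0.6·0.4500 + 0.5·0.1000 + 0.3·0.4500; P(plant 1) ≈ 0.5934, P(plant 2) ≈ 0.1099, P(plant 3) ≈ 0.2967
After 'flag': normaliser = 0.4·0.5934 + 0.5·0.1099 + 0.7·0.2967; P(plant 1) ≈ 0.4747, P(plant 2) ≈ 0.1099, P(plant 3) ≈ 0.4154
After 'pass': normaliser = 0.6·0.4747 + 0.5·0.1099 + 0.3·0.4154; P(plant 1) ≈ 0.6133, P(plant 2) ≈ 0.1183, P(plant 3) ≈ 0.2683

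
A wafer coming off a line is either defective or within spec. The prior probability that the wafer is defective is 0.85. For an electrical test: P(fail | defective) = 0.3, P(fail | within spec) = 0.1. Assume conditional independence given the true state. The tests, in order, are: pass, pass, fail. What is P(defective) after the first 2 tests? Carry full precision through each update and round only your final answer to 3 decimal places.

0.774

After 'pass': P(defective) = 0.7·0.8500 / (0.7·0.8500 + 0.9·0.1500) ≈ 0.8151
After 'pass': P(defective) = 0.7·0.8151 / (0.7·0.8151 + 0.9·0.1849) ≈ 0.7742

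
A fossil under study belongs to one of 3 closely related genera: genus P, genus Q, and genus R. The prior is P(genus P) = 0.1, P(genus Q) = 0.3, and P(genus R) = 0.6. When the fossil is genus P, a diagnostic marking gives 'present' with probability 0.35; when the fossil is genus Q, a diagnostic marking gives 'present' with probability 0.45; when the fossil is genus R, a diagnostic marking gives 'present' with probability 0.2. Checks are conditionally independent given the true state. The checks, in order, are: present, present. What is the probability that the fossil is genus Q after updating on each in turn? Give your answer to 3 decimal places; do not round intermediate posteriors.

0.626

Apply Bayes' rule sequentially, carrying P(genus Q) forward.
After 'present': normaliser = 0.35·0.1000 + 0.45·0.3000 + 0.2·0.6000; P(genus P) ≈ 0.1207, P(genus Q) ≈ 0.4655, P(genus R) ≈ 0.4138
After 'present': normaliser = 0.35·0.1207 + 0.45·0.4655 + 0.2·0.4138; P(genus P) ≈ 0.1263, P(genus Q) ≈ 0.6263, P(genus R) ≈ 0.2474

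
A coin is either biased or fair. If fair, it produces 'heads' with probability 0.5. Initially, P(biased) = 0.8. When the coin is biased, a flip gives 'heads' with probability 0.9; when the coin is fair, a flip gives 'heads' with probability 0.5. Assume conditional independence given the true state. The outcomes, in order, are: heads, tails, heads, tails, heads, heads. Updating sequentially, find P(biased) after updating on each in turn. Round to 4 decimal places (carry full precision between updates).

After 'heads': P(biased) = 0.9·0.8000 / (0.9·0.8000 + 0.5·0.2000) ≈ 0.8780
After 'tails': P(biased) = 0.1·0.8780 / (0.1·0.8780 + 0.5·0.1220) ≈ 0.5902
After 'heads': P(biased) = 0.9·0.5902 / (0.9·0.5902 + 0.5·0.4098) ≈ 0.7216
After 'tails': P(biased) = 0.1·0.7216 / (0.1·0.7216 + 0.5·0.2784) ≈ 0.3414
After 'heads': P(biased) = 0.9·0.3414 / (0.9·0.3414 + 0.5·0.6586) ≈ 0.4827
After 'heads': P(biased) = 0.9·0.4827 / (0.9·0.4827 + 0.5·0.5173) ≈ 0.6268

0.6268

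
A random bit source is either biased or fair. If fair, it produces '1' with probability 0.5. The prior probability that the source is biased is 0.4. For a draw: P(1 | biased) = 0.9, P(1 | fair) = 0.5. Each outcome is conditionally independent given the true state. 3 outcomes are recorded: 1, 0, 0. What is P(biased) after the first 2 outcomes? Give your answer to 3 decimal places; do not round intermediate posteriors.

After '1': P(biased) = 0.9·0.4000 / (0.9·0.4000 + 0.5·0.6000) ≈ 0.5455
After '0': P(biased) = 0.1·0.5455 / (0.1·0.5455 + 0.5·0.4545) ≈ 0.1935

0.194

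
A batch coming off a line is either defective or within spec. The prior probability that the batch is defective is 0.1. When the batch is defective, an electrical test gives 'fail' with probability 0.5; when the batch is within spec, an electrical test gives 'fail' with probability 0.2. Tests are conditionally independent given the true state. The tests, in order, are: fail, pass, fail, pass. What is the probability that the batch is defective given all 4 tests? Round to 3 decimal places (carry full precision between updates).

Apply Bayes' rule sequentially, carrying P(defective) forward.
After 'fail': P(defective) = 0.5·0.1000 / (0.5·0.1000 + 0.2·0.9000) ≈ 0.2174
After 'pass': P(defective) = 0.5·0.2174 / (0.5·0.2174 + 0.8·0.7826) ≈ 0.1479
After 'fail': P(defective) = 0.5·0.1479 / (0.5·0.1479 + 0.2·0.8521) ≈ 0.3027
After 'pass': P(defective) = 0.5·0.3027 / (0.5·0.3027 + 0.8·0.6973) ≈ 0.2134

0.213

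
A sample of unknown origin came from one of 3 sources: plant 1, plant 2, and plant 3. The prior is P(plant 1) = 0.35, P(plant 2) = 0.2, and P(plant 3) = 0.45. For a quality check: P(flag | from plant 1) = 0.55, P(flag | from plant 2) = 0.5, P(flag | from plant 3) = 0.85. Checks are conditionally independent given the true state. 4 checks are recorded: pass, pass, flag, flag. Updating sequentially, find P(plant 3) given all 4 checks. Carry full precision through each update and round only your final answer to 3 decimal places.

Each posterior becomes the prior for the next update.
After 'pass': normaliser = 0.45·0.3500 + 0.5·0.2000 + 0.15·0.4500; P(plant 1) ≈ 0.4846, P(plant 2) ≈ 0.3077, P(plant 3) ≈ 0.2077
After 'pass': normaliser = 0.45·0.4846 + 0.5·0.3077 + 0.15·0.2077; P(plant 1) ≈ 0.5410, P(plant 2) ≈ 0.3817, P(plant 3) ≈ 0.0773
After 'flag': normaliser = 0.55·0.5410 + 0.5·0.3817 + 0.85·0.0773; P(plant 1) ≈ 0.5370, P(plant 2) ≈ 0.3444, P(plant 3) ≈ 0.1186
After 'flag': normaliser = 0.55·0.5370 + 0.5·0.3444 + 0.85·0.1186; P(plant 1) ≈ 0.5197, P(plant 2) ≈ 0.3030, P(plant 3) ≈ 0.1773

0.177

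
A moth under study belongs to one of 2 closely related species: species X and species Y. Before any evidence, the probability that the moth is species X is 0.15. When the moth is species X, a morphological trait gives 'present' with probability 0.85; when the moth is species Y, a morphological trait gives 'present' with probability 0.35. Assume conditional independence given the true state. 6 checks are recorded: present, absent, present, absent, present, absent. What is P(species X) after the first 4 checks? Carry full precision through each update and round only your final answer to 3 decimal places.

0.053

After 'present': P(species X) = 0.85·0.1500 / (0.85·0.1500 + 0.35·0.8500) ≈ 0.3000
After 'absent': P(species X) = 0.15·0.3000 / (0.15·0.3000 + 0.65·0.7000) ≈ 0.0900
After 'present': P(species X) = 0.85·0.0900 / (0.85·0.0900 + 0.35·0.9100) ≈ 0.1937
After 'absent': P(species X) = 0.15·0.1937 / (0.15·0.1937 + 0.65·0.8063) ≈ 0.0525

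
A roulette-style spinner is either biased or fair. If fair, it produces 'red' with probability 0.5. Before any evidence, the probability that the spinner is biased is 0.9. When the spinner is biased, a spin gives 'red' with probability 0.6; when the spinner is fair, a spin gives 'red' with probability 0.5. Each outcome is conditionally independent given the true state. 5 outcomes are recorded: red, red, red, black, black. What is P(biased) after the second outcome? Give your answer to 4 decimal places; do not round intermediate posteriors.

After 'red': P(biased) = 0.6·0.9000 / (0.6·0.9000 + 0.5·0.1000) ≈ 0.9153
After 'red': P(biased) = 0.6·0.9153 / (0.6·0.9153 + 0.5·0.0847) ≈ 0.9284

0.9284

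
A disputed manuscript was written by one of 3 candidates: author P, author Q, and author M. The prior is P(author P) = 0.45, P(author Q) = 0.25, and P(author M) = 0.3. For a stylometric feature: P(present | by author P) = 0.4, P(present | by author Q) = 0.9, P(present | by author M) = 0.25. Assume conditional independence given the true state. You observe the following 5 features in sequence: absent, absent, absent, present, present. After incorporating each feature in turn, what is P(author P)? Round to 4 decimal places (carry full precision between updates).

After 'absent': normaliser = 0.6·0.4500 + 0.1·0.2500 + 0.75·0.3000; P(author P) ≈ 0.5192, P(author Q) ≈ 0.0481, P(author M) ≈ 0.4327
After 'absent': normaliser = 0.6·0.5192 + 0.1·0.0481 + 0.75·0.4327; P(author P) ≈ 0.4861, P(author Q) ≈ 0.0075, P(author M) ≈ 0.5064
After 'absent': normaliser = 0.6·0.4861 + 0.1·0.0075 + 0.75·0.5064; P(author P) ≈ 0.4339, P(author Q) ≈ 0.0011, P(author M) ≈ 0.5650
After 'present': normaliser = 0.4·0.4339 + 0.9·0.0011 + 0.25·0.5650; P(author P) ≈ 0.5496, P(author Q) ≈ 0.0032, P(author M) ≈ 0.4472
After 'present': normaliser = 0.4·0.5496 + 0.9·0.0032 + 0.25·0.4472; P(author P) ≈ 0.6572, P(author Q) ≈ 0.0086, P(author M) ≈ 0.3343

0.6572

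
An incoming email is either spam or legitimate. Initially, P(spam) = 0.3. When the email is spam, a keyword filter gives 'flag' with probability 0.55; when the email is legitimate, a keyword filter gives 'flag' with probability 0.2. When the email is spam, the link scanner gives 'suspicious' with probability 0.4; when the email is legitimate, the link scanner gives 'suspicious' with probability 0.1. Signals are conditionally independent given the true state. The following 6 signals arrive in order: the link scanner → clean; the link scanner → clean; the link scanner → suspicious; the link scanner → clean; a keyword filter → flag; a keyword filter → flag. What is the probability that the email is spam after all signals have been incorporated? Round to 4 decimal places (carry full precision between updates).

0.7934

After the link scanner='clean': P(spam) = 0.6·0.3000 / (0.6·0.3000 + 0.9·0.7000) ≈ 0.2222
After the link scanner='clean': P(spam) = 0.6·0.2222 / (0.6·0.2222 + 0.9·0.7778) ≈ 0.1600
After the link scanner='suspicious': P(spam) = 0.4·0.1600 / (0.4·0.1600 + 0.1·0.8400) ≈ 0.4324
After the link scanner='clean': P(spam) = 0.6·0.4324 / (0.6·0.4324 + 0.9·0.5676) ≈ 0.3368
After a keyword filter='flag': P(spam) = 0.55·0.3368 / (0.55·0.3368 + 0.2·0.6632) ≈ 0.5828
After a keyword filter='flag': P(spam) = 0.55·0.5828 / (0.55·0.5828 + 0.2·0.4172) ≈ 0.7934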